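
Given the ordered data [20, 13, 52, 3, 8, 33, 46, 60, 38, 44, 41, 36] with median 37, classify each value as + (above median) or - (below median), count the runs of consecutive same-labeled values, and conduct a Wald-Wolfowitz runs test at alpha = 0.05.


Step 1: Compute median = 37; label A = above, B = below.
Labels in order: BBABBBAAAAAB  (n_A = 6, n_B = 6)
Step 2: Count runs R = 5.
Step 3: Under H0 (random ordering), E[R] = 2*n_A*n_B/(n_A+n_B) + 1 = 2*6*6/12 + 1 = 7.0000.
        Var[R] = 2*n_A*n_B*(2*n_A*n_B - n_A - n_B) / ((n_A+n_B)^2 * (n_A+n_B-1)) = 4320/1584 = 2.7273.
        SD[R] = 1.6514.
Step 4: Continuity-corrected z = (R + 0.5 - E[R]) / SD[R] = (5 + 0.5 - 7.0000) / 1.6514 = -0.9083.
Step 5: Two-sided p-value via normal approximation = 2*(1 - Phi(|z|)) = 0.363722.
Step 6: alpha = 0.05. fail to reject H0.

R = 5, z = -0.9083, p = 0.363722, fail to reject H0.


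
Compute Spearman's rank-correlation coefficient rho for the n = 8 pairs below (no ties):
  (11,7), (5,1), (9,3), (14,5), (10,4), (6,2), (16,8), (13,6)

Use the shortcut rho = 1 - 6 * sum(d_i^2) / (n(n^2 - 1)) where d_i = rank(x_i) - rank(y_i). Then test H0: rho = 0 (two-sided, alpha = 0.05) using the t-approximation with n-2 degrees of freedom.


Step 1: Rank x and y separately (midranks; no ties here).
rank(x): 11->5, 5->1, 9->3, 14->7, 10->4, 6->2, 16->8, 13->6
rank(y): 7->7, 1->1, 3->3, 5->5, 4->4, 2->2, 8->8, 6->6
Step 2: d_i = R_x(i) - R_y(i); compute d_i^2.
  (5-7)^2=4, (1-1)^2=0, (3-3)^2=0, (7-5)^2=4, (4-4)^2=0, (2-2)^2=0, (8-8)^2=0, (6-6)^2=0
sum(d^2) = 8.
Step 3: rho = 1 - 6*8 / (8*(8^2 - 1)) = 1 - 48/504 = 0.904762.
Step 4: Under H0, t = rho * sqrt((n-2)/(1-rho^2)) = 5.2034 ~ t(6).
Step 5: Two-sided p-value from the t-distribution with 6 df = 0.002008.
Step 6: alpha = 0.05. reject H0.

rho = 0.9048, p = 0.002008, reject H0 at alpha = 0.05.


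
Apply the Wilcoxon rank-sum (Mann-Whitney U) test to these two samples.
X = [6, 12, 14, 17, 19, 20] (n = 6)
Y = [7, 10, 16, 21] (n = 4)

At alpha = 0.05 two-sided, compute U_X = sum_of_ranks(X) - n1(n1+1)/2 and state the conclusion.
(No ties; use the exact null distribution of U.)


Step 1: Combine and sort all 10 observations; assign midranks.
sorted (value, group): (6,X), (7,Y), (10,Y), (12,X), (14,X), (16,Y), (17,X), (19,X), (20,X), (21,Y)
ranks: 6->1, 7->2, 10->3, 12->4, 14->5, 16->6, 17->7, 19->8, 20->9, 21->10
Step 2: Rank sum for X: R1 = 1 + 4 + 5 + 7 + 8 + 9 = 34.
Step 3: U_X = R1 - n1(n1+1)/2 = 34 - 6*7/2 = 34 - 21 = 13.
       U_Y = n1*n2 - U_X = 24 - 13 = 11.
Step 4: No ties, so the exact null distribution of U (based on enumerating the C(10,6) = 210 equally likely rank assignments) gives the two-sided p-value.
Step 5: p-value = 0.914286; compare to alpha = 0.05. fail to reject H0.

U_X = 13, p = 0.914286, fail to reject H0 at alpha = 0.05.


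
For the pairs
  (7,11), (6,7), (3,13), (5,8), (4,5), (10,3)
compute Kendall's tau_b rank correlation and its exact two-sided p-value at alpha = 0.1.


Step 1: Enumerate the 15 unordered pairs (i,j) with i<j and classify each by sign(x_j-x_i) * sign(y_j-y_i).
  (1,2):dx=-1,dy=-4->C; (1,3):dx=-4,dy=+2->D; (1,4):dx=-2,dy=-3->C; (1,5):dx=-3,dy=-6->C
  (1,6):dx=+3,dy=-8->D; (2,3):dx=-3,dy=+6->D; (2,4):dx=-1,dy=+1->D; (2,5):dx=-2,dy=-2->C
  (2,6):dx=+4,dy=-4->D; (3,4):dx=+2,dy=-5->D; (3,5):dx=+1,dy=-8->D; (3,6):dx=+7,dy=-10->D
  (4,5):dx=-1,dy=-3->C; (4,6):dx=+5,dy=-5->D; (5,6):dx=+6,dy=-2->D
Step 2: C = 5, D = 10, total pairs = 15.
Step 3: tau = (C - D)/(n(n-1)/2) = (5 - 10)/15 = -0.333333.
Step 4: Exact two-sided p-value (enumerate n! = 720 permutations of y under H0): p = 0.469444.
Step 5: alpha = 0.1. fail to reject H0.

tau_b = -0.3333 (C=5, D=10), p = 0.469444, fail to reject H0.


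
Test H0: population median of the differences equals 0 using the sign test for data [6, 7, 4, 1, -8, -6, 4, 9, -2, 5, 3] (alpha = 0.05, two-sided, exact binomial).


Step 1: Discard zero differences. Original n = 11; n_eff = number of nonzero differences = 11.
Nonzero differences (with sign): +6, +7, +4, +1, -8, -6, +4, +9, -2, +5, +3
Step 2: Count signs: positive = 8, negative = 3.
Step 3: Under H0: P(positive) = 0.5, so the number of positives S ~ Bin(11, 0.5).
Step 4: Two-sided exact p-value = sum of Bin(11,0.5) probabilities at or below the observed probability = 0.226562.
Step 5: alpha = 0.05. fail to reject H0.

n_eff = 11, pos = 8, neg = 3, p = 0.226562, fail to reject H0.


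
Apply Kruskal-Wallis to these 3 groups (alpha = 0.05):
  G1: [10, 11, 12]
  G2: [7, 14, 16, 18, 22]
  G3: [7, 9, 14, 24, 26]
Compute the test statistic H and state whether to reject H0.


Step 1: Combine all N = 13 observations and assign midranks.
sorted (value, group, rank): (7,G2,1.5), (7,G3,1.5), (9,G3,3), (10,G1,4), (11,G1,5), (12,G1,6), (14,G2,7.5), (14,G3,7.5), (16,G2,9), (18,G2,10), (22,G2,11), (24,G3,12), (26,G3,13)
Step 2: Sum ranks within each group.
R_1 = 15 (n_1 = 3)
R_2 = 39 (n_2 = 5)
R_3 = 37 (n_3 = 5)
Step 3: H = 12/(N(N+1)) * sum(R_i^2/n_i) - 3(N+1)
     = 12/(13*14) * (15^2/3 + 39^2/5 + 37^2/5) - 3*14
     = 0.065934 * 653 - 42
     = 1.054945.
Step 4: Ties present; correction factor C = 1 - 12/(13^3 - 13) = 0.994505. Corrected H = 1.054945 / 0.994505 = 1.060773.
Step 5: Under H0, H ~ chi^2(2); p-value = 0.588377.
Step 6: alpha = 0.05. fail to reject H0.

H = 1.0608, df = 2, p = 0.588377, fail to reject H0.


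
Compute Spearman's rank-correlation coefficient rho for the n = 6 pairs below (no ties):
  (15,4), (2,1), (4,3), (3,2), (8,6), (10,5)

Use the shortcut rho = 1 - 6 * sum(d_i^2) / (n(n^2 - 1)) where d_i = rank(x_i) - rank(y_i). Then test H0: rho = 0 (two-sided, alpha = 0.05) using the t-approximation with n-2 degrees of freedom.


Step 1: Rank x and y separately (midranks; no ties here).
rank(x): 15->6, 2->1, 4->3, 3->2, 8->4, 10->5
rank(y): 4->4, 1->1, 3->3, 2->2, 6->6, 5->5
Step 2: d_i = R_x(i) - R_y(i); compute d_i^2.
  (6-4)^2=4, (1-1)^2=0, (3-3)^2=0, (2-2)^2=0, (4-6)^2=4, (5-5)^2=0
sum(d^2) = 8.
Step 3: rho = 1 - 6*8 / (6*(6^2 - 1)) = 1 - 48/210 = 0.771429.
Step 4: Under H0, t = rho * sqrt((n-2)/(1-rho^2)) = 2.4247 ~ t(4).
Step 5: Two-sided p-value from the t-distribution with 4 df = 0.072397.
Step 6: alpha = 0.05. fail to reject H0.

rho = 0.7714, p = 0.072397, fail to reject H0 at alpha = 0.05.


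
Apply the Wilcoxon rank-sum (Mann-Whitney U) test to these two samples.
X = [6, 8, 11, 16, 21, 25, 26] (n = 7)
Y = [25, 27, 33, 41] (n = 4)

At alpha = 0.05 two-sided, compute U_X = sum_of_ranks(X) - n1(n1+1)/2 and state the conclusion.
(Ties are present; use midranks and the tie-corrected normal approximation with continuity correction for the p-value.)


Step 1: Combine and sort all 11 observations; assign midranks.
sorted (value, group): (6,X), (8,X), (11,X), (16,X), (21,X), (25,X), (25,Y), (26,X), (27,Y), (33,Y), (41,Y)
ranks: 6->1, 8->2, 11->3, 16->4, 21->5, 25->6.5, 25->6.5, 26->8, 27->9, 33->10, 41->11
Step 2: Rank sum for X: R1 = 1 + 2 + 3 + 4 + 5 + 6.5 + 8 = 29.5.
Step 3: U_X = R1 - n1(n1+1)/2 = 29.5 - 7*8/2 = 29.5 - 28 = 1.5.
       U_Y = n1*n2 - U_X = 28 - 1.5 = 26.5.
Step 4: Ties are present, so use the tie-corrected normal approximation (with continuity correction) for the p-value.
Step 5: p-value = 0.023029; compare to alpha = 0.05. reject H0.

U_X = 1.5, p = 0.023029, reject H0 at alpha = 0.05.


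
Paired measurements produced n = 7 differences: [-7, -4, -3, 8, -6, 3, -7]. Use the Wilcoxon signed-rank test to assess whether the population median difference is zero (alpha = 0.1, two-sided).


Step 1: Drop any zero differences (none here) and take |d_i|.
|d| = [7, 4, 3, 8, 6, 3, 7]
Step 2: Midrank |d_i| (ties get averaged ranks).
ranks: |7|->5.5, |4|->3, |3|->1.5, |8|->7, |6|->4, |3|->1.5, |7|->5.5
Step 3: Attach original signs; sum ranks with positive sign and with negative sign.
W+ = 7 + 1.5 = 8.5
W- = 5.5 + 3 + 1.5 + 4 + 5.5 = 19.5
(Check: W+ + W- = 28 should equal n(n+1)/2 = 28.)
Step 4: Test statistic W = min(W+, W-) = 8.5.
Step 5: Ties in |d|, so use the tie-corrected normal approximation.
        E[W] = n(n+1)/4 = 7*8/4 = 14.
        Tie groups: |d|=3 (t=2), |d|=7 (t=2); sum(t^3 - t) = 12.
        Var[W] = n(n+1)(2n+1)/24 - sum(t^3-t)/48 = 840/24 - 12/48 = 34.75.
        z = (W - E[W]) / sqrt(Var[W]) = (8.5 - 14) / 5.8949 = -0.9330.
        Two-sided p = 2*Phi(z) = 0.350816.
Step 6: alpha = 0.1. fail to reject H0.

W+ = 8.5, W- = 19.5, W = min = 8.5, p = 0.350816, fail to reject H0.


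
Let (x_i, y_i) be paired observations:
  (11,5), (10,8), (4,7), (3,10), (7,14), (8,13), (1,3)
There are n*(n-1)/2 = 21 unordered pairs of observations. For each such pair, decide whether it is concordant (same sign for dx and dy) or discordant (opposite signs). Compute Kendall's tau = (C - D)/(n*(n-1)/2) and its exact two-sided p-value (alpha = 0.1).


Step 1: Enumerate the 21 unordered pairs (i,j) with i<j and classify each by sign(x_j-x_i) * sign(y_j-y_i).
  (1,2):dx=-1,dy=+3->D; (1,3):dx=-7,dy=+2->D; (1,4):dx=-8,dy=+5->D; (1,5):dx=-4,dy=+9->D
  (1,6):dx=-3,dy=+8->D; (1,7):dx=-10,dy=-2->C; (2,3):dx=-6,dy=-1->C; (2,4):dx=-7,dy=+2->D
  (2,5):dx=-3,dy=+6->D; (2,6):dx=-2,dy=+5->D; (2,7):dx=-9,dy=-5->C; (3,4):dx=-1,dy=+3->D
  (3,5):dx=+3,dy=+7->C; (3,6):dx=+4,dy=+6->C; (3,7):dx=-3,dy=-4->C; (4,5):dx=+4,dy=+4->C
  (4,6):dx=+5,dy=+3->C; (4,7):dx=-2,dy=-7->C; (5,6):dx=+1,dy=-1->D; (5,7):dx=-6,dy=-11->C
  (6,7):dx=-7,dy=-10->C
Step 2: C = 11, D = 10, total pairs = 21.
Step 3: tau = (C - D)/(n(n-1)/2) = (11 - 10)/21 = 0.047619.
Step 4: Exact two-sided p-value (enumerate n! = 5040 permutations of y under H0): p = 1.000000.
Step 5: alpha = 0.1. fail to reject H0.

tau_b = 0.0476 (C=11, D=10), p = 1.000000, fail to reject H0.


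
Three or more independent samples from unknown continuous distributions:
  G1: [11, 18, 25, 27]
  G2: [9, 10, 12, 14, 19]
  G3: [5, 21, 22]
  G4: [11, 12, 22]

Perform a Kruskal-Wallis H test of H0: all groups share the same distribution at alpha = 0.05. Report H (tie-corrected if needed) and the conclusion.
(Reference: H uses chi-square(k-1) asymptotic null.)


Step 1: Combine all N = 15 observations and assign midranks.
sorted (value, group, rank): (5,G3,1), (9,G2,2), (10,G2,3), (11,G1,4.5), (11,G4,4.5), (12,G2,6.5), (12,G4,6.5), (14,G2,8), (18,G1,9), (19,G2,10), (21,G3,11), (22,G3,12.5), (22,G4,12.5), (25,G1,14), (27,G1,15)
Step 2: Sum ranks within each group.
R_1 = 42.5 (n_1 = 4)
R_2 = 29.5 (n_2 = 5)
R_3 = 24.5 (n_3 = 3)
R_4 = 23.5 (n_4 = 3)
Step 3: H = 12/(N(N+1)) * sum(R_i^2/n_i) - 3(N+1)
     = 12/(15*16) * (42.5^2/4 + 29.5^2/5 + 24.5^2/3 + 23.5^2/3) - 3*16
     = 0.050000 * 1009.78 - 48
     = 2.488958.
Step 4: Ties present; correction factor C = 1 - 18/(15^3 - 15) = 0.994643. Corrected H = 2.488958 / 0.994643 = 2.502364.
Step 5: Under H0, H ~ chi^2(3); p-value = 0.474864.
Step 6: alpha = 0.05. fail to reject H0.

H = 2.5024, df = 3, p = 0.474864, fail to reject H0.


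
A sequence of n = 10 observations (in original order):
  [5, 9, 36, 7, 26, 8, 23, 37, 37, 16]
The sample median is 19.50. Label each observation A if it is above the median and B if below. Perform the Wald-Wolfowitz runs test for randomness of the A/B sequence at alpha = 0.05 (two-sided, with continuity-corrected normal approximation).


Step 1: Compute median = 19.50; label A = above, B = below.
Labels in order: BBABABAAAB  (n_A = 5, n_B = 5)
Step 2: Count runs R = 7.
Step 3: Under H0 (random ordering), E[R] = 2*n_A*n_B/(n_A+n_B) + 1 = 2*5*5/10 + 1 = 6.0000.
        Var[R] = 2*n_A*n_B*(2*n_A*n_B - n_A - n_B) / ((n_A+n_B)^2 * (n_A+n_B-1)) = 2000/900 = 2.2222.
        SD[R] = 1.4907.
Step 4: Continuity-corrected z = (R - 0.5 - E[R]) / SD[R] = (7 - 0.5 - 6.0000) / 1.4907 = 0.3354.
Step 5: Two-sided p-value via normal approximation = 2*(1 - Phi(|z|)) = 0.737316.
Step 6: alpha = 0.05. fail to reject H0.

R = 7, z = 0.3354, p = 0.737316, fail to reject H0.


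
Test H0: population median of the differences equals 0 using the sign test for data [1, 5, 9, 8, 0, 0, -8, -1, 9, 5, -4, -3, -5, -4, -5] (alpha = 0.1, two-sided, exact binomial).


Step 1: Discard zero differences. Original n = 15; n_eff = number of nonzero differences = 13.
Nonzero differences (with sign): +1, +5, +9, +8, -8, -1, +9, +5, -4, -3, -5, -4, -5
Step 2: Count signs: positive = 6, negative = 7.
Step 3: Under H0: P(positive) = 0.5, so the number of positives S ~ Bin(13, 0.5).
Step 4: Two-sided exact p-value = sum of Bin(13,0.5) probabilities at or below the observed probability = 1.000000.
Step 5: alpha = 0.1. fail to reject H0.

n_eff = 13, pos = 6, neg = 7, p = 1.000000, fail to reject H0.


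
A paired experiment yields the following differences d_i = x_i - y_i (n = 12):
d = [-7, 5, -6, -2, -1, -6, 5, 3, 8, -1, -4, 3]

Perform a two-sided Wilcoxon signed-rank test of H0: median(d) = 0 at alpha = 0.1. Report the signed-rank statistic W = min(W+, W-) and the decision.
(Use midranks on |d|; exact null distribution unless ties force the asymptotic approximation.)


Step 1: Drop any zero differences (none here) and take |d_i|.
|d| = [7, 5, 6, 2, 1, 6, 5, 3, 8, 1, 4, 3]
Step 2: Midrank |d_i| (ties get averaged ranks).
ranks: |7|->11, |5|->7.5, |6|->9.5, |2|->3, |1|->1.5, |6|->9.5, |5|->7.5, |3|->4.5, |8|->12, |1|->1.5, |4|->6, |3|->4.5
Step 3: Attach original signs; sum ranks with positive sign and with negative sign.
W+ = 7.5 + 7.5 + 4.5 + 12 + 4.5 = 36
W- = 11 + 9.5 + 3 + 1.5 + 9.5 + 1.5 + 6 = 42
(Check: W+ + W- = 78 should equal n(n+1)/2 = 78.)
Step 4: Test statistic W = min(W+, W-) = 36.
Step 5: Ties in |d|, so use the tie-corrected normal approximation.
        E[W] = n(n+1)/4 = 12*13/4 = 39.
        Tie groups: |d|=1 (t=2), |d|=3 (t=2), |d|=5 (t=2), |d|=6 (t=2); sum(t^3 - t) = 24.
        Var[W] = n(n+1)(2n+1)/24 - sum(t^3-t)/48 = 3900/24 - 24/48 = 162.
        z = (W - E[W]) / sqrt(Var[W]) = (36 - 39) / 12.7279 = -0.2357.
        Two-sided p = 2*Phi(z) = 0.813664.
Step 6: alpha = 0.1. fail to reject H0.

W+ = 36, W- = 42, W = min = 36, p = 0.813664, fail to reject H0.


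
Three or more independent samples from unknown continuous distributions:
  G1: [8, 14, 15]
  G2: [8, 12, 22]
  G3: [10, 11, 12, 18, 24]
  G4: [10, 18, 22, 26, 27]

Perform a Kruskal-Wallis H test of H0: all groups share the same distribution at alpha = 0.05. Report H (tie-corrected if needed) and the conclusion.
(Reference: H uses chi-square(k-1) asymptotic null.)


Step 1: Combine all N = 16 observations and assign midranks.
sorted (value, group, rank): (8,G1,1.5), (8,G2,1.5), (10,G3,3.5), (10,G4,3.5), (11,G3,5), (12,G2,6.5), (12,G3,6.5), (14,G1,8), (15,G1,9), (18,G3,10.5), (18,G4,10.5), (22,G2,12.5), (22,G4,12.5), (24,G3,14), (26,G4,15), (27,G4,16)
Step 2: Sum ranks within each group.
R_1 = 18.5 (n_1 = 3)
R_2 = 20.5 (n_2 = 3)
R_3 = 39.5 (n_3 = 5)
R_4 = 57.5 (n_4 = 5)
Step 3: H = 12/(N(N+1)) * sum(R_i^2/n_i) - 3(N+1)
     = 12/(16*17) * (18.5^2/3 + 20.5^2/3 + 39.5^2/5 + 57.5^2/5) - 3*17
     = 0.044118 * 1227.47 - 51
     = 3.152941.
Step 4: Ties present; correction factor C = 1 - 30/(16^3 - 16) = 0.992647. Corrected H = 3.152941 / 0.992647 = 3.176296.
Step 5: Under H0, H ~ chi^2(3); p-value = 0.365234.
Step 6: alpha = 0.05. fail to reject H0.

H = 3.1763, df = 3, p = 0.365234, fail to reject H0.


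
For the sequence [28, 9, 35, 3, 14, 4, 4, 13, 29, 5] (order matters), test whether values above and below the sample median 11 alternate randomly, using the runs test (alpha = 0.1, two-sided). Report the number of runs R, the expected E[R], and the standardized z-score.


Step 1: Compute median = 11; label A = above, B = below.
Labels in order: ABABABBAAB  (n_A = 5, n_B = 5)
Step 2: Count runs R = 8.
Step 3: Under H0 (random ordering), E[R] = 2*n_A*n_B/(n_A+n_B) + 1 = 2*5*5/10 + 1 = 6.0000.
        Var[R] = 2*n_A*n_B*(2*n_A*n_B - n_A - n_B) / ((n_A+n_B)^2 * (n_A+n_B-1)) = 2000/900 = 2.2222.
        SD[R] = 1.4907.
Step 4: Continuity-corrected z = (R - 0.5 - E[R]) / SD[R] = (8 - 0.5 - 6.0000) / 1.4907 = 1.0062.
Step 5: Two-sided p-value via normal approximation = 2*(1 - Phi(|z|)) = 0.314305.
Step 6: alpha = 0.1. fail to reject H0.

R = 8, z = 1.0062, p = 0.314305, fail to reject H0.


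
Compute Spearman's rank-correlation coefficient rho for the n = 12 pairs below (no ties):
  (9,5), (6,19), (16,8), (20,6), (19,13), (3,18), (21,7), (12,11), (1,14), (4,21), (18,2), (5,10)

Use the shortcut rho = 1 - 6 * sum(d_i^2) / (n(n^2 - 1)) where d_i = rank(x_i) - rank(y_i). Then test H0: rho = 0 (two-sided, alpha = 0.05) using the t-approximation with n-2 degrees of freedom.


Step 1: Rank x and y separately (midranks; no ties here).
rank(x): 9->6, 6->5, 16->8, 20->11, 19->10, 3->2, 21->12, 12->7, 1->1, 4->3, 18->9, 5->4
rank(y): 5->2, 19->11, 8->5, 6->3, 13->8, 18->10, 7->4, 11->7, 14->9, 21->12, 2->1, 10->6
Step 2: d_i = R_x(i) - R_y(i); compute d_i^2.
  (6-2)^2=16, (5-11)^2=36, (8-5)^2=9, (11-3)^2=64, (10-8)^2=4, (2-10)^2=64, (12-4)^2=64, (7-7)^2=0, (1-9)^2=64, (3-12)^2=81, (9-1)^2=64, (4-6)^2=4
sum(d^2) = 470.
Step 3: rho = 1 - 6*470 / (12*(12^2 - 1)) = 1 - 2820/1716 = -0.643357.
Step 4: Under H0, t = rho * sqrt((n-2)/(1-rho^2)) = -2.6575 ~ t(10).
Step 5: Two-sided p-value from the t-distribution with 10 df = 0.024003.
Step 6: alpha = 0.05. reject H0.

rho = -0.6434, p = 0.024003, reject H0 at alpha = 0.05.


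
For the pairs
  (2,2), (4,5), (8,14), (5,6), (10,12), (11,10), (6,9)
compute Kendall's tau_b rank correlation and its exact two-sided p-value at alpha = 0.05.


Step 1: Enumerate the 21 unordered pairs (i,j) with i<j and classify each by sign(x_j-x_i) * sign(y_j-y_i).
  (1,2):dx=+2,dy=+3->C; (1,3):dx=+6,dy=+12->C; (1,4):dx=+3,dy=+4->C; (1,5):dx=+8,dy=+10->C
  (1,6):dx=+9,dy=+8->C; (1,7):dx=+4,dy=+7->C; (2,3):dx=+4,dy=+9->C; (2,4):dx=+1,dy=+1->C
  (2,5):dx=+6,dy=+7->C; (2,6):dx=+7,dy=+5->C; (2,7):dx=+2,dy=+4->C; (3,4):dx=-3,dy=-8->C
  (3,5):dx=+2,dy=-2->D; (3,6):dx=+3,dy=-4->D; (3,7):dx=-2,dy=-5->C; (4,5):dx=+5,dy=+6->C
  (4,6):dx=+6,dy=+4->C; (4,7):dx=+1,dy=+3->C; (5,6):dx=+1,dy=-2->D; (5,7):dx=-4,dy=-3->C
  (6,7):dx=-5,dy=-1->C
Step 2: C = 18, D = 3, total pairs = 21.
Step 3: tau = (C - D)/(n(n-1)/2) = (18 - 3)/21 = 0.714286.
Step 4: Exact two-sided p-value (enumerate n! = 5040 permutations of y under H0): p = 0.030159.
Step 5: alpha = 0.05. reject H0.

tau_b = 0.7143 (C=18, D=3), p = 0.030159, reject H0.


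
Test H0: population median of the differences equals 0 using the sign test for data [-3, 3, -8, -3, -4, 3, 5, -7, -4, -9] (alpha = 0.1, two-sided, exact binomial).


Step 1: Discard zero differences. Original n = 10; n_eff = number of nonzero differences = 10.
Nonzero differences (with sign): -3, +3, -8, -3, -4, +3, +5, -7, -4, -9
Step 2: Count signs: positive = 3, negative = 7.
Step 3: Under H0: P(positive) = 0.5, so the number of positives S ~ Bin(10, 0.5).
Step 4: Two-sided exact p-value = sum of Bin(10,0.5) probabilities at or below the observed probability = 0.343750.
Step 5: alpha = 0.1. fail to reject H0.

n_eff = 10, pos = 3, neg = 7, p = 0.343750, fail to reject H0.


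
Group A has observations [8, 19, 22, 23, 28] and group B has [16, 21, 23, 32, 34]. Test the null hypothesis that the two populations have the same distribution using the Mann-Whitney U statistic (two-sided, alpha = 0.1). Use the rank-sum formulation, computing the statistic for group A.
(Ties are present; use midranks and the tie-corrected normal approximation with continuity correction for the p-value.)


Step 1: Combine and sort all 10 observations; assign midranks.
sorted (value, group): (8,X), (16,Y), (19,X), (21,Y), (22,X), (23,X), (23,Y), (28,X), (32,Y), (34,Y)
ranks: 8->1, 16->2, 19->3, 21->4, 22->5, 23->6.5, 23->6.5, 28->8, 32->9, 34->10
Step 2: Rank sum for X: R1 = 1 + 3 + 5 + 6.5 + 8 = 23.5.
Step 3: U_X = R1 - n1(n1+1)/2 = 23.5 - 5*6/2 = 23.5 - 15 = 8.5.
       U_Y = n1*n2 - U_X = 25 - 8.5 = 16.5.
Step 4: Ties are present, so use the tie-corrected normal approximation (with continuity correction) for the p-value.
Step 5: p-value = 0.463344; compare to alpha = 0.1. fail to reject H0.

U_X = 8.5, p = 0.463344, fail to reject H0 at alpha = 0.1.


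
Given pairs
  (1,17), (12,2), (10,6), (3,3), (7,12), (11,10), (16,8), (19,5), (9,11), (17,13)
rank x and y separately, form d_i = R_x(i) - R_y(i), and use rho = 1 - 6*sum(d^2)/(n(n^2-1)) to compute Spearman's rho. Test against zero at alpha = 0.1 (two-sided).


Step 1: Rank x and y separately (midranks; no ties here).
rank(x): 1->1, 12->7, 10->5, 3->2, 7->3, 11->6, 16->8, 19->10, 9->4, 17->9
rank(y): 17->10, 2->1, 6->4, 3->2, 12->8, 10->6, 8->5, 5->3, 11->7, 13->9
Step 2: d_i = R_x(i) - R_y(i); compute d_i^2.
  (1-10)^2=81, (7-1)^2=36, (5-4)^2=1, (2-2)^2=0, (3-8)^2=25, (6-6)^2=0, (8-5)^2=9, (10-3)^2=49, (4-7)^2=9, (9-9)^2=0
sum(d^2) = 210.
Step 3: rho = 1 - 6*210 / (10*(10^2 - 1)) = 1 - 1260/990 = -0.272727.
Step 4: Under H0, t = rho * sqrt((n-2)/(1-rho^2)) = -0.8018 ~ t(8).
Step 5: Two-sided p-value from the t-distribution with 8 df = 0.445838.
Step 6: alpha = 0.1. fail to reject H0.

rho = -0.2727, p = 0.445838, fail to reject H0 at alpha = 0.1.


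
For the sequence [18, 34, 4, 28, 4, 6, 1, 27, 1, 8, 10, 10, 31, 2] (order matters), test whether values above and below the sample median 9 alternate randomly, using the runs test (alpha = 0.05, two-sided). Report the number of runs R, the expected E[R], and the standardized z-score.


Step 1: Compute median = 9; label A = above, B = below.
Labels in order: AABABBBABBAAAB  (n_A = 7, n_B = 7)
Step 2: Count runs R = 8.
Step 3: Under H0 (random ordering), E[R] = 2*n_A*n_B/(n_A+n_B) + 1 = 2*7*7/14 + 1 = 8.0000.
        Var[R] = 2*n_A*n_B*(2*n_A*n_B - n_A - n_B) / ((n_A+n_B)^2 * (n_A+n_B-1)) = 8232/2548 = 3.2308.
        SD[R] = 1.7974.
Step 4: R = E[R], so z = 0 with no continuity correction.
Step 5: Two-sided p-value via normal approximation = 2*(1 - Phi(|z|)) = 1.000000.
Step 6: alpha = 0.05. fail to reject H0.

R = 8, z = 0.0000, p = 1.000000, fail to reject H0.


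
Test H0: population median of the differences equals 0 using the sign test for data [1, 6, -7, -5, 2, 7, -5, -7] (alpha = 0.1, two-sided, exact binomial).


Step 1: Discard zero differences. Original n = 8; n_eff = number of nonzero differences = 8.
Nonzero differences (with sign): +1, +6, -7, -5, +2, +7, -5, -7
Step 2: Count signs: positive = 4, negative = 4.
Step 3: Under H0: P(positive) = 0.5, so the number of positives S ~ Bin(8, 0.5).
Step 4: Two-sided exact p-value = sum of Bin(8,0.5) probabilities at or below the observed probability = 1.000000.
Step 5: alpha = 0.1. fail to reject H0.

n_eff = 8, pos = 4, neg = 4, p = 1.000000, fail to reject H0.


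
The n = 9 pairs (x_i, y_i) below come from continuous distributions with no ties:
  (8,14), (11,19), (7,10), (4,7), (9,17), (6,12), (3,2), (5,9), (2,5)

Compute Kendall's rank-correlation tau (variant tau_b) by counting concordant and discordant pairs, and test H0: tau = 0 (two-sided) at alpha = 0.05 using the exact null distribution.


Step 1: Enumerate the 36 unordered pairs (i,j) with i<j and classify each by sign(x_j-x_i) * sign(y_j-y_i).
  (1,2):dx=+3,dy=+5->C; (1,3):dx=-1,dy=-4->C; (1,4):dx=-4,dy=-7->C; (1,5):dx=+1,dy=+3->C
  (1,6):dx=-2,dy=-2->C; (1,7):dx=-5,dy=-12->C; (1,8):dx=-3,dy=-5->C; (1,9):dx=-6,dy=-9->C
  (2,3):dx=-4,dy=-9->C; (2,4):dx=-7,dy=-12->C; (2,5):dx=-2,dy=-2->C; (2,6):dx=-5,dy=-7->C
  (2,7):dx=-8,dy=-17->C; (2,8):dx=-6,dy=-10->C; (2,9):dx=-9,dy=-14->C; (3,4):dx=-3,dy=-3->C
  (3,5):dx=+2,dy=+7->C; (3,6):dx=-1,dy=+2->D; (3,7):dx=-4,dy=-8->C; (3,8):dx=-2,dy=-1->C
  (3,9):dx=-5,dy=-5->C; (4,5):dx=+5,dy=+10->C; (4,6):dx=+2,dy=+5->C; (4,7):dx=-1,dy=-5->C
  (4,8):dx=+1,dy=+2->C; (4,9):dx=-2,dy=-2->C; (5,6):dx=-3,dy=-5->C; (5,7):dx=-6,dy=-15->C
  (5,8):dx=-4,dy=-8->C; (5,9):dx=-7,dy=-12->C; (6,7):dx=-3,dy=-10->C; (6,8):dx=-1,dy=-3->C
  (6,9):dx=-4,dy=-7->C; (7,8):dx=+2,dy=+7->C; (7,9):dx=-1,dy=+3->D; (8,9):dx=-3,dy=-4->C
Step 2: C = 34, D = 2, total pairs = 36.
Step 3: tau = (C - D)/(n(n-1)/2) = (34 - 2)/36 = 0.888889.
Step 4: Exact two-sided p-value (enumerate n! = 362880 permutations of y under H0): p = 0.000243.
Step 5: alpha = 0.05. reject H0.

tau_b = 0.8889 (C=34, D=2), p = 0.000243, reject H0.


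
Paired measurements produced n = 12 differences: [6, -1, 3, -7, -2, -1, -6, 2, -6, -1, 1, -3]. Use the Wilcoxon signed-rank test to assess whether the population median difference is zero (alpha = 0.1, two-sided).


Step 1: Drop any zero differences (none here) and take |d_i|.
|d| = [6, 1, 3, 7, 2, 1, 6, 2, 6, 1, 1, 3]
Step 2: Midrank |d_i| (ties get averaged ranks).
ranks: |6|->10, |1|->2.5, |3|->7.5, |7|->12, |2|->5.5, |1|->2.5, |6|->10, |2|->5.5, |6|->10, |1|->2.5, |1|->2.5, |3|->7.5
Step 3: Attach original signs; sum ranks with positive sign and with negative sign.
W+ = 10 + 7.5 + 5.5 + 2.5 = 25.5
W- = 2.5 + 12 + 5.5 + 2.5 + 10 + 10 + 2.5 + 7.5 = 52.5
(Check: W+ + W- = 78 should equal n(n+1)/2 = 78.)
Step 4: Test statistic W = min(W+, W-) = 25.5.
Step 5: Ties in |d|, so use the tie-corrected normal approximation.
        E[W] = n(n+1)/4 = 12*13/4 = 39.
        Tie groups: |d|=1 (t=4), |d|=2 (t=2), |d|=3 (t=2), |d|=6 (t=3); sum(t^3 - t) = 96.
        Var[W] = n(n+1)(2n+1)/24 - sum(t^3-t)/48 = 3900/24 - 96/48 = 160.5.
        z = (W - E[W]) / sqrt(Var[W]) = (25.5 - 39) / 12.6689 = -1.0656.
        Two-sided p = 2*Phi(z) = 0.286602.
Step 6: alpha = 0.1. fail to reject H0.

W+ = 25.5, W- = 52.5, W = min = 25.5, p = 0.286602, fail to reject H0.


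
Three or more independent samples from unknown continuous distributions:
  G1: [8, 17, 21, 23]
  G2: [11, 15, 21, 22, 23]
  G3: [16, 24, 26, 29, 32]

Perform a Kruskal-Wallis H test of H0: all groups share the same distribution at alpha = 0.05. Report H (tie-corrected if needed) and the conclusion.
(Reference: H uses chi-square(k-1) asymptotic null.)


Step 1: Combine all N = 14 observations and assign midranks.
sorted (value, group, rank): (8,G1,1), (11,G2,2), (15,G2,3), (16,G3,4), (17,G1,5), (21,G1,6.5), (21,G2,6.5), (22,G2,8), (23,G1,9.5), (23,G2,9.5), (24,G3,11), (26,G3,12), (29,G3,13), (32,G3,14)
Step 2: Sum ranks within each group.
R_1 = 22 (n_1 = 4)
R_2 = 29 (n_2 = 5)
R_3 = 54 (n_3 = 5)
Step 3: H = 12/(N(N+1)) * sum(R_i^2/n_i) - 3(N+1)
     = 12/(14*15) * (22^2/4 + 29^2/5 + 54^2/5) - 3*15
     = 0.057143 * 872.4 - 45
     = 4.851429.
Step 4: Ties present; correction factor C = 1 - 12/(14^3 - 14) = 0.995604. Corrected H = 4.851429 / 0.995604 = 4.872848.
Step 5: Under H0, H ~ chi^2(2); p-value = 0.087473.
Step 6: alpha = 0.05. fail to reject H0.

H = 4.8728, df = 2, p = 0.087473, fail to reject H0.


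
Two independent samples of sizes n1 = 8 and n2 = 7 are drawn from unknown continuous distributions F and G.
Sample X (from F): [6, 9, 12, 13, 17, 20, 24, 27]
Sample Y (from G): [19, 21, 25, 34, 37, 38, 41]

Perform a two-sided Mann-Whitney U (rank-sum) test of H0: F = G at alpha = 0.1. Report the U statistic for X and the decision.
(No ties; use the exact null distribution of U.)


Step 1: Combine and sort all 15 observations; assign midranks.
sorted (value, group): (6,X), (9,X), (12,X), (13,X), (17,X), (19,Y), (20,X), (21,Y), (24,X), (25,Y), (27,X), (34,Y), (37,Y), (38,Y), (41,Y)
ranks: 6->1, 9->2, 12->3, 13->4, 17->5, 19->6, 20->7, 21->8, 24->9, 25->10, 27->11, 34->12, 37->13, 38->14, 41->15
Step 2: Rank sum for X: R1 = 1 + 2 + 3 + 4 + 5 + 7 + 9 + 11 = 42.
Step 3: U_X = R1 - n1(n1+1)/2 = 42 - 8*9/2 = 42 - 36 = 6.
       U_Y = n1*n2 - U_X = 56 - 6 = 50.
Step 4: No ties, so the exact null distribution of U (based on enumerating the C(15,8) = 6435 equally likely rank assignments) gives the two-sided p-value.
Step 5: p-value = 0.009324; compare to alpha = 0.1. reject H0.

U_X = 6, p = 0.009324, reject H0 at alpha = 0.1.


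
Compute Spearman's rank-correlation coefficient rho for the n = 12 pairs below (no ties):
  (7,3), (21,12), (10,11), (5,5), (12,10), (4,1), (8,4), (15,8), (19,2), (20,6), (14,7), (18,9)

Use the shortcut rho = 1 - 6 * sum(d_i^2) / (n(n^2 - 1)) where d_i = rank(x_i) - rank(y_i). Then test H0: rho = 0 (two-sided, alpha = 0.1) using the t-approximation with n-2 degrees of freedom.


Step 1: Rank x and y separately (midranks; no ties here).
rank(x): 7->3, 21->12, 10->5, 5->2, 12->6, 4->1, 8->4, 15->8, 19->10, 20->11, 14->7, 18->9
rank(y): 3->3, 12->12, 11->11, 5->5, 10->10, 1->1, 4->4, 8->8, 2->2, 6->6, 7->7, 9->9
Step 2: d_i = R_x(i) - R_y(i); compute d_i^2.
  (3-3)^2=0, (12-12)^2=0, (5-11)^2=36, (2-5)^2=9, (6-10)^2=16, (1-1)^2=0, (4-4)^2=0, (8-8)^2=0, (10-2)^2=64, (11-6)^2=25, (7-7)^2=0, (9-9)^2=0
sum(d^2) = 150.
Step 3: rho = 1 - 6*150 / (12*(12^2 - 1)) = 1 - 900/1716 = 0.475524.
Step 4: Under H0, t = rho * sqrt((n-2)/(1-rho^2)) = 1.7094 ~ t(10).
Step 5: Two-sided p-value from the t-distribution with 10 df = 0.118176.
Step 6: alpha = 0.1. fail to reject H0.

rho = 0.4755, p = 0.118176, fail to reject H0 at alpha = 0.1.


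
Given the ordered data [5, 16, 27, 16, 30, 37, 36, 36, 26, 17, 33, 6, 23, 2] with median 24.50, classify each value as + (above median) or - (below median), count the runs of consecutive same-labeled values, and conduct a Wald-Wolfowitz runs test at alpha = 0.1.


Step 1: Compute median = 24.50; label A = above, B = below.
Labels in order: BBABAAAAABABBB  (n_A = 7, n_B = 7)
Step 2: Count runs R = 7.
Step 3: Under H0 (random ordering), E[R] = 2*n_A*n_B/(n_A+n_B) + 1 = 2*7*7/14 + 1 = 8.0000.
        Var[R] = 2*n_A*n_B*(2*n_A*n_B - n_A - n_B) / ((n_A+n_B)^2 * (n_A+n_B-1)) = 8232/2548 = 3.2308.
        SD[R] = 1.7974.
Step 4: Continuity-corrected z = (R + 0.5 - E[R]) / SD[R] = (7 + 0.5 - 8.0000) / 1.7974 = -0.2782.
Step 5: Two-sided p-value via normal approximation = 2*(1 - Phi(|z|)) = 0.780879.
Step 6: alpha = 0.1. fail to reject H0.

R = 7, z = -0.2782, p = 0.780879, fail to reject H0.


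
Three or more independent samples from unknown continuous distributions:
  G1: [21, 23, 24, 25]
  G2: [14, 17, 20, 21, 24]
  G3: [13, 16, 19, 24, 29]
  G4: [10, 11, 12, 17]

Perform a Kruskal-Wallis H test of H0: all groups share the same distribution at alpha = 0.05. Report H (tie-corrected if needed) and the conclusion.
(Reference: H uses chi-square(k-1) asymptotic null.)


Step 1: Combine all N = 18 observations and assign midranks.
sorted (value, group, rank): (10,G4,1), (11,G4,2), (12,G4,3), (13,G3,4), (14,G2,5), (16,G3,6), (17,G2,7.5), (17,G4,7.5), (19,G3,9), (20,G2,10), (21,G1,11.5), (21,G2,11.5), (23,G1,13), (24,G1,15), (24,G2,15), (24,G3,15), (25,G1,17), (29,G3,18)
Step 2: Sum ranks within each group.
R_1 = 56.5 (n_1 = 4)
R_2 = 49 (n_2 = 5)
R_3 = 52 (n_3 = 5)
R_4 = 13.5 (n_4 = 4)
Step 3: H = 12/(N(N+1)) * sum(R_i^2/n_i) - 3(N+1)
     = 12/(18*19) * (56.5^2/4 + 49^2/5 + 52^2/5 + 13.5^2/4) - 3*19
     = 0.035088 * 1864.62 - 57
     = 8.425439.
Step 4: Ties present; correction factor C = 1 - 36/(18^3 - 18) = 0.993808. Corrected H = 8.425439 / 0.993808 = 8.477934.
Step 5: Under H0, H ~ chi^2(3); p-value = 0.037101.
Step 6: alpha = 0.05. reject H0.

H = 8.4779, df = 3, p = 0.037101, reject H0.


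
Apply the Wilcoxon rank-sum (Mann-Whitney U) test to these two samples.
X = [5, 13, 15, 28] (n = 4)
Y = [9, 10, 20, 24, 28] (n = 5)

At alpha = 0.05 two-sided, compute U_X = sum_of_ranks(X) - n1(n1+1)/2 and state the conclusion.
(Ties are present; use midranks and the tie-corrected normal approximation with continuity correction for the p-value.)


Step 1: Combine and sort all 9 observations; assign midranks.
sorted (value, group): (5,X), (9,Y), (10,Y), (13,X), (15,X), (20,Y), (24,Y), (28,X), (28,Y)
ranks: 5->1, 9->2, 10->3, 13->4, 15->5, 20->6, 24->7, 28->8.5, 28->8.5
Step 2: Rank sum for X: R1 = 1 + 4 + 5 + 8.5 = 18.5.
Step 3: U_X = R1 - n1(n1+1)/2 = 18.5 - 4*5/2 = 18.5 - 10 = 8.5.
       U_Y = n1*n2 - U_X = 20 - 8.5 = 11.5.
Step 4: Ties are present, so use the tie-corrected normal approximation (with continuity correction) for the p-value.
Step 5: p-value = 0.805701; compare to alpha = 0.05. fail to reject H0.

U_X = 8.5, p = 0.805701, fail to reject H0 at alpha = 0.05.


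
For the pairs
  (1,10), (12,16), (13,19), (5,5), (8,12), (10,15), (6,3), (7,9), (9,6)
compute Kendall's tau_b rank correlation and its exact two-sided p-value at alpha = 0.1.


Step 1: Enumerate the 36 unordered pairs (i,j) with i<j and classify each by sign(x_j-x_i) * sign(y_j-y_i).
  (1,2):dx=+11,dy=+6->C; (1,3):dx=+12,dy=+9->C; (1,4):dx=+4,dy=-5->D; (1,5):dx=+7,dy=+2->C
  (1,6):dx=+9,dy=+5->C; (1,7):dx=+5,dy=-7->D; (1,8):dx=+6,dy=-1->D; (1,9):dx=+8,dy=-4->D
  (2,3):dx=+1,dy=+3->C; (2,4):dx=-7,dy=-11->C; (2,5):dx=-4,dy=-4->C; (2,6):dx=-2,dy=-1->C
  (2,7):dx=-6,dy=-13->C; (2,8):dx=-5,dy=-7->C; (2,9):dx=-3,dy=-10->C; (3,4):dx=-8,dy=-14->C
  (3,5):dx=-5,dy=-7->C; (3,6):dx=-3,dy=-4->C; (3,7):dx=-7,dy=-16->C; (3,8):dx=-6,dy=-10->C
  (3,9):dx=-4,dy=-13->C; (4,5):dx=+3,dy=+7->C; (4,6):dx=+5,dy=+10->C; (4,7):dx=+1,dy=-2->D
  (4,8):dx=+2,dy=+4->C; (4,9):dx=+4,dy=+1->C; (5,6):dx=+2,dy=+3->C; (5,7):dx=-2,dy=-9->C
  (5,8):dx=-1,dy=-3->C; (5,9):dx=+1,dy=-6->D; (6,7):dx=-4,dy=-12->C; (6,8):dx=-3,dy=-6->C
  (6,9):dx=-1,dy=-9->C; (7,8):dx=+1,dy=+6->C; (7,9):dx=+3,dy=+3->C; (8,9):dx=+2,dy=-3->D
Step 2: C = 29, D = 7, total pairs = 36.
Step 3: tau = (C - D)/(n(n-1)/2) = (29 - 7)/36 = 0.611111.
Step 4: Exact two-sided p-value (enumerate n! = 362880 permutations of y under H0): p = 0.024741.
Step 5: alpha = 0.1. reject H0.

tau_b = 0.6111 (C=29, D=7), p = 0.024741, reject H0.


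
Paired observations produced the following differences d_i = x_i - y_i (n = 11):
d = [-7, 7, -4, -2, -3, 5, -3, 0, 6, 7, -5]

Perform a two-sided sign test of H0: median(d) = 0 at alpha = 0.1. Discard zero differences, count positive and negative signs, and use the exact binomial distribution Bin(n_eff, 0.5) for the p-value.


Step 1: Discard zero differences. Original n = 11; n_eff = number of nonzero differences = 10.
Nonzero differences (with sign): -7, +7, -4, -2, -3, +5, -3, +6, +7, -5
Step 2: Count signs: positive = 4, negative = 6.
Step 3: Under H0: P(positive) = 0.5, so the number of positives S ~ Bin(10, 0.5).
Step 4: Two-sided exact p-value = sum of Bin(10,0.5) probabilities at or below the observed probability = 0.753906.
Step 5: alpha = 0.1. fail to reject H0.

n_eff = 10, pos = 4, neg = 6, p = 0.753906, fail to reject H0.


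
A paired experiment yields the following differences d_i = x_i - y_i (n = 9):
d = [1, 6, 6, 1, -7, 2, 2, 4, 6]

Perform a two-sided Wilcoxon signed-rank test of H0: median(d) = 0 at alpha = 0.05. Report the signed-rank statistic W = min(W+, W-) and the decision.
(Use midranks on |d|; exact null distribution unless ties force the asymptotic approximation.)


Step 1: Drop any zero differences (none here) and take |d_i|.
|d| = [1, 6, 6, 1, 7, 2, 2, 4, 6]
Step 2: Midrank |d_i| (ties get averaged ranks).
ranks: |1|->1.5, |6|->7, |6|->7, |1|->1.5, |7|->9, |2|->3.5, |2|->3.5, |4|->5, |6|->7
Step 3: Attach original signs; sum ranks with positive sign and with negative sign.
W+ = 1.5 + 7 + 7 + 1.5 + 3.5 + 3.5 + 5 + 7 = 36
W- = 9 = 9
(Check: W+ + W- = 45 should equal n(n+1)/2 = 45.)
Step 4: Test statistic W = min(W+, W-) = 9.
Step 5: Ties in |d|, so use the tie-corrected normal approximation.
        E[W] = n(n+1)/4 = 9*10/4 = 22.5.
        Tie groups: |d|=1 (t=2), |d|=2 (t=2), |d|=6 (t=3); sum(t^3 - t) = 36.
        Var[W] = n(n+1)(2n+1)/24 - sum(t^3-t)/48 = 1710/24 - 36/48 = 70.5.
        z = (W - E[W]) / sqrt(Var[W]) = (9 - 22.5) / 8.3964 = -1.6078.
        Two-sided p = 2*Phi(z) = 0.107873.
Step 6: alpha = 0.05. fail to reject H0.

W+ = 36, W- = 9, W = min = 9, p = 0.107873, fail to reject H0.


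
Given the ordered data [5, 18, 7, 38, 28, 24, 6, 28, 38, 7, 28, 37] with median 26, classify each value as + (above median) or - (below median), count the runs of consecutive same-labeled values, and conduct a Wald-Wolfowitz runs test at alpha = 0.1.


Step 1: Compute median = 26; label A = above, B = below.
Labels in order: BBBAABBAABAA  (n_A = 6, n_B = 6)
Step 2: Count runs R = 6.
Step 3: Under H0 (random ordering), E[R] = 2*n_A*n_B/(n_A+n_B) + 1 = 2*6*6/12 + 1 = 7.0000.
        Var[R] = 2*n_A*n_B*(2*n_A*n_B - n_A - n_B) / ((n_A+n_B)^2 * (n_A+n_B-1)) = 4320/1584 = 2.7273.
        SD[R] = 1.6514.
Step 4: Continuity-corrected z = (R + 0.5 - E[R]) / SD[R] = (6 + 0.5 - 7.0000) / 1.6514 = -0.3028.
Step 5: Two-sided p-value via normal approximation = 2*(1 - Phi(|z|)) = 0.762069.
Step 6: alpha = 0.1. fail to reject H0.

R = 6, z = -0.3028, p = 0.762069, fail to reject H0.


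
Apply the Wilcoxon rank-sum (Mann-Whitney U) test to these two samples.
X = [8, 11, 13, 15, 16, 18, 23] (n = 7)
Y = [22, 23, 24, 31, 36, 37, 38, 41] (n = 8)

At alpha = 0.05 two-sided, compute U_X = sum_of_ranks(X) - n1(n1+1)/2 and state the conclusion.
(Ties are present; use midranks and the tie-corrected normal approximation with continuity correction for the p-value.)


Step 1: Combine and sort all 15 observations; assign midranks.
sorted (value, group): (8,X), (11,X), (13,X), (15,X), (16,X), (18,X), (22,Y), (23,X), (23,Y), (24,Y), (31,Y), (36,Y), (37,Y), (38,Y), (41,Y)
ranks: 8->1, 11->2, 13->3, 15->4, 16->5, 18->6, 22->7, 23->8.5, 23->8.5, 24->10, 31->11, 36->12, 37->13, 38->14, 41->15
Step 2: Rank sum for X: R1 = 1 + 2 + 3 + 4 + 5 + 6 + 8.5 = 29.5.
Step 3: U_X = R1 - n1(n1+1)/2 = 29.5 - 7*8/2 = 29.5 - 28 = 1.5.
       U_Y = n1*n2 - U_X = 56 - 1.5 = 54.5.
Step 4: Ties are present, so use the tie-corrected normal approximation (with continuity correction) for the p-value.
Step 5: p-value = 0.002599; compare to alpha = 0.05. reject H0.

U_X = 1.5, p = 0.002599, reject H0 at alpha = 0.05.


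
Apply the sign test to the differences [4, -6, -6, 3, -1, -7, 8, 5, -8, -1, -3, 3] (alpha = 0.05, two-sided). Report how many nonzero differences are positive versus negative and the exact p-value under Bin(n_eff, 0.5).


Step 1: Discard zero differences. Original n = 12; n_eff = number of nonzero differences = 12.
Nonzero differences (with sign): +4, -6, -6, +3, -1, -7, +8, +5, -8, -1, -3, +3
Step 2: Count signs: positive = 5, negative = 7.
Step 3: Under H0: P(positive) = 0.5, so the number of positives S ~ Bin(12, 0.5).
Step 4: Two-sided exact p-value = sum of Bin(12,0.5) probabilities at or below the observed probability = 0.774414.
Step 5: alpha = 0.05. fail to reject H0.

n_eff = 12, pos = 5, neg = 7, p = 0.774414, fail to reject H0.


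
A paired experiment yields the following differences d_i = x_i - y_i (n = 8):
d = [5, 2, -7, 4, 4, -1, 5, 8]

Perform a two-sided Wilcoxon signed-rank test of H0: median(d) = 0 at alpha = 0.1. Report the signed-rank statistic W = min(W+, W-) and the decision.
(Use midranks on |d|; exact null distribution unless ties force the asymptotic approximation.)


Step 1: Drop any zero differences (none here) and take |d_i|.
|d| = [5, 2, 7, 4, 4, 1, 5, 8]
Step 2: Midrank |d_i| (ties get averaged ranks).
ranks: |5|->5.5, |2|->2, |7|->7, |4|->3.5, |4|->3.5, |1|->1, |5|->5.5, |8|->8
Step 3: Attach original signs; sum ranks with positive sign and with negative sign.
W+ = 5.5 + 2 + 3.5 + 3.5 + 5.5 + 8 = 28
W- = 7 + 1 = 8
(Check: W+ + W- = 36 should equal n(n+1)/2 = 36.)
Step 4: Test statistic W = min(W+, W-) = 8.
Step 5: Ties in |d|, so use the tie-corrected normal approximation.
        E[W] = n(n+1)/4 = 8*9/4 = 18.
        Tie groups: |d|=4 (t=2), |d|=5 (t=2); sum(t^3 - t) = 12.
        Var[W] = n(n+1)(2n+1)/24 - sum(t^3-t)/48 = 1224/24 - 12/48 = 50.75.
        z = (W - E[W]) / sqrt(Var[W]) = (8 - 18) / 7.1239 = -1.4037.
        Two-sided p = 2*Phi(z) = 0.160401.
Step 6: alpha = 0.1. fail to reject H0.

W+ = 28, W- = 8, W = min = 8, p = 0.160401, fail to reject H0.


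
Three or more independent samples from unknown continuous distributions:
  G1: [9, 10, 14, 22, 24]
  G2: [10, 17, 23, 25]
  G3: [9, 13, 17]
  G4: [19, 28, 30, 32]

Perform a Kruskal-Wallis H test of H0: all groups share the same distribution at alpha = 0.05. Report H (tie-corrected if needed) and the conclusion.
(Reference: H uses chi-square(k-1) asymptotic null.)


Step 1: Combine all N = 16 observations and assign midranks.
sorted (value, group, rank): (9,G1,1.5), (9,G3,1.5), (10,G1,3.5), (10,G2,3.5), (13,G3,5), (14,G1,6), (17,G2,7.5), (17,G3,7.5), (19,G4,9), (22,G1,10), (23,G2,11), (24,G1,12), (25,G2,13), (28,G4,14), (30,G4,15), (32,G4,16)
Step 2: Sum ranks within each group.
R_1 = 33 (n_1 = 5)
R_2 = 35 (n_2 = 4)
R_3 = 14 (n_3 = 3)
R_4 = 54 (n_4 = 4)
Step 3: H = 12/(N(N+1)) * sum(R_i^2/n_i) - 3(N+1)
     = 12/(16*17) * (33^2/5 + 35^2/4 + 14^2/3 + 54^2/4) - 3*17
     = 0.044118 * 1318.38 - 51
     = 7.163971.
Step 4: Ties present; correction factor C = 1 - 18/(16^3 - 16) = 0.995588. Corrected H = 7.163971 / 0.995588 = 7.195716.
Step 5: Under H0, H ~ chi^2(3); p-value = 0.065914.
Step 6: alpha = 0.05. fail to reject H0.

H = 7.1957, df = 3, p = 0.065914, fail to reject H0.
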